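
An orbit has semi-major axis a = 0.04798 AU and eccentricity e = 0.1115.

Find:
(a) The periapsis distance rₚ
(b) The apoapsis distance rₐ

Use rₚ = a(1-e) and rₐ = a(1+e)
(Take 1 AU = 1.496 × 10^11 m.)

Convert to SI: a = 0.04798 AU = 7.17781e+09 m.
(a) rₚ = a(1 − e) = 7.17781e+09 · (1 − 0.1115) = 7.17781e+09 · 0.8885 ≈ 6.377e+09 m = 0.04263 AU.
(b) rₐ = a(1 + e) = 7.17781e+09 · (1 + 0.1115) = 7.17781e+09 · 1.1115 ≈ 7.978e+09 m = 0.05333 AU.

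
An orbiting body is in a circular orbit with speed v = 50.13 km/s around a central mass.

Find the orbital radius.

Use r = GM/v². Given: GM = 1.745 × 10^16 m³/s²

Convert to SI: v = 50.13 km/s = 50130 m/s.
For a circular orbit, v² = GM / r, so r = GM / v².
r = 1.745e+16 / (50130)² m ≈ 6.944e+06 m = 6.944 × 10^6 m.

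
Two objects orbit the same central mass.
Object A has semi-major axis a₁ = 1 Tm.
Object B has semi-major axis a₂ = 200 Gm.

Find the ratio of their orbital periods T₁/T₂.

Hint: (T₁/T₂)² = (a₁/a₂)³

Convert to SI: a₁ = 1 Tm = 1e+12 m; a₂ = 200 Gm = 2e+11 m.
From Kepler's third law, (T₁/T₂)² = (a₁/a₂)³, so T₁/T₂ = (a₁/a₂)^(3/2).
a₁/a₂ = 1e+12 / 2e+11 = 5.
T₁/T₂ = (5)^(3/2) ≈ 11.18.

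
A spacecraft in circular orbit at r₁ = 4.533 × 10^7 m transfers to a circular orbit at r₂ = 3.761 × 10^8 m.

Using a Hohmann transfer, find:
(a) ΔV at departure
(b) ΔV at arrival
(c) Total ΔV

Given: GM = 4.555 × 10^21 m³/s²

Transfer semi-major axis: a_t = (r₁ + r₂)/2 = (4.533e+07 + 3.761e+08)/2 = 2.10715e+08 m.
Circular speeds: v₁ = √(GM/r₁) = 1.00242e+07 m/s, v₂ = √(GM/r₂) = 3.48011e+06 m/s.
Transfer speeds (vis-viva v² = GM(2/r − 1/a_t)): v₁ᵗ = 1.33923e+07 m/s, v₂ᵗ = 1.61413e+06 m/s.
(a) ΔV₁ = |v₁ᵗ − v₁| ≈ 3.368e+06 m/s = 3368 km/s.
(b) ΔV₂ = |v₂ − v₂ᵗ| ≈ 1.866e+06 m/s = 1866 km/s.
(c) ΔV_total = ΔV₁ + ΔV₂ ≈ 5.234e+06 m/s = 5234 km/s.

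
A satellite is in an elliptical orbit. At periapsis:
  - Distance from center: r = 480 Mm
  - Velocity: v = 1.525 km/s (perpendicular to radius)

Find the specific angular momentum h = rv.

Convert to SI: r = 480 Mm = 4.8e+08 m; v = 1.525 km/s = 1525 m/s.
With v perpendicular to r, h = r · v.
h = 4.8e+08 · 1525 m²/s ≈ 7.32e+11 m²/s.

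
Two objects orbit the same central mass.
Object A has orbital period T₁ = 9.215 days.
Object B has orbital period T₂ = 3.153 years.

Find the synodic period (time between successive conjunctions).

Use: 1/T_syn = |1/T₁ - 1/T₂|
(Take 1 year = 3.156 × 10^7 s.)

Convert to SI: T₁ = 9.215 days = 796176 s; T₂ = 3.153 years = 9.95087e+07 s.
T_syn = |T₁ · T₂ / (T₁ − T₂)|.
T_syn = |796176 · 9.95087e+07 / (796176 − 9.95087e+07)| s ≈ 8.026e+05 s = 9.289 days.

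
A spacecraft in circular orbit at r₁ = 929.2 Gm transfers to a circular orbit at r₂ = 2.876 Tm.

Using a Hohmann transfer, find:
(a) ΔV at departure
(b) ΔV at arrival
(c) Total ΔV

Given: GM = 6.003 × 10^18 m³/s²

Convert to SI: r₁ = 929.2 Gm = 9.292e+11 m; r₂ = 2.876 Tm = 2.876e+12 m.
Transfer semi-major axis: a_t = (r₁ + r₂)/2 = (9.292e+11 + 2.876e+12)/2 = 1.9026e+12 m.
Circular speeds: v₁ = √(GM/r₁) = 2541.73 m/s, v₂ = √(GM/r₂) = 1444.74 m/s.
Transfer speeds (vis-viva v² = GM(2/r − 1/a_t)): v₁ᵗ = 3125 m/s, v₂ᵗ = 1009.65 m/s.
(a) ΔV₁ = |v₁ᵗ − v₁| ≈ 583.3 m/s = 583.3 m/s.
(b) ΔV₂ = |v₂ − v₂ᵗ| ≈ 435.1 m/s = 435.1 m/s.
(c) ΔV_total = ΔV₁ + ΔV₂ ≈ 1018 m/s = 1.018 km/s.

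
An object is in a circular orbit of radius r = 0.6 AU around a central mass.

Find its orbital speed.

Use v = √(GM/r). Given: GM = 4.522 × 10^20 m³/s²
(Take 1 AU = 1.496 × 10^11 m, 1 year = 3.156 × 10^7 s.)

Convert to SI: r = 0.6 AU = 8.976e+10 m.
For a circular orbit, gravity supplies the centripetal force, so v = √(GM / r).
v = √(4.522e+20 / 8.976e+10) m/s ≈ 7.098e+04 m/s = 14.97 AU/year.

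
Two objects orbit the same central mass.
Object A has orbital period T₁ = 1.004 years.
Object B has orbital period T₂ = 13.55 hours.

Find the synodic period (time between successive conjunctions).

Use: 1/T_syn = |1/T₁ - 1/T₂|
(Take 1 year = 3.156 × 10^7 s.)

Convert to SI: T₁ = 1.004 years = 3.16862e+07 s; T₂ = 13.55 hours = 48780 s.
T_syn = |T₁ · T₂ / (T₁ − T₂)|.
T_syn = |3.16862e+07 · 48780 / (3.16862e+07 − 48780)| s ≈ 4.886e+04 s = 13.57 hours.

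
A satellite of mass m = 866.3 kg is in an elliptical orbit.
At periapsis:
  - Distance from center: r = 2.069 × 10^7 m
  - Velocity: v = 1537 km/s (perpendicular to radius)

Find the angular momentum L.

Convert to SI: v = 1537 km/s = 1.537e+06 m/s.
Since v is perpendicular to r, L = m · v · r.
L = 866.3 · 1.537e+06 · 2.069e+07 kg·m²/s ≈ 2.755e+16 kg·m²/s.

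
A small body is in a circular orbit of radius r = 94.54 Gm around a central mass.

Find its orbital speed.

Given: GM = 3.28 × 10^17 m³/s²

Convert to SI: r = 94.54 Gm = 9.454e+10 m.
For a circular orbit, gravity supplies the centripetal force, so v = √(GM / r).
v = √(3.28e+17 / 9.454e+10) m/s ≈ 1863 m/s = 1.863 km/s.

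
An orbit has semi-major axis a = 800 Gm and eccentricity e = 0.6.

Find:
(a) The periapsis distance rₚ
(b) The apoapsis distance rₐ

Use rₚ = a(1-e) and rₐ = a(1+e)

Convert to SI: a = 800 Gm = 8e+11 m.
(a) rₚ = a(1 − e) = 8e+11 · (1 − 0.6) = 8e+11 · 0.4 ≈ 3.2e+11 m = 320 Gm.
(b) rₐ = a(1 + e) = 8e+11 · (1 + 0.6) = 8e+11 · 1.6 ≈ 1.28e+12 m = 1.28 Tm.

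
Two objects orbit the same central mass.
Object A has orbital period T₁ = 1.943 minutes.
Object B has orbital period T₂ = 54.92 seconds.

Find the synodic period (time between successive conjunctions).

Convert to SI: T₁ = 1.943 minutes = 116.58 s.
T_syn = |T₁ · T₂ / (T₁ − T₂)|.
T_syn = |116.58 · 54.92 / (116.58 − 54.92)| s ≈ 103.8 s = 1.731 minutes.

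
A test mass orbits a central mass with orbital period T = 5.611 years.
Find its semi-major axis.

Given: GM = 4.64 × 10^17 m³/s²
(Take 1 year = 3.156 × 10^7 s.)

Convert to SI: T = 5.611 years = 1.77083e+08 s.
Invert Kepler's third law: a = (GM · T² / (4π²))^(1/3).
Substituting T = 1.77083e+08 s and GM = 4.64e+17 m³/s²:
a = (4.64e+17 · (1.77083e+08)² / (4π²))^(1/3) m
a ≈ 7.17e+10 m = 71.7 Gm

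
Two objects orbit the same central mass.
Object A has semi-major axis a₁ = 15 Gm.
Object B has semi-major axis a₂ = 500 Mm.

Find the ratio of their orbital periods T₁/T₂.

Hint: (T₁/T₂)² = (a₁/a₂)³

Convert to SI: a₁ = 15 Gm = 1.5e+10 m; a₂ = 500 Mm = 5e+08 m.
From Kepler's third law, (T₁/T₂)² = (a₁/a₂)³, so T₁/T₂ = (a₁/a₂)^(3/2).
a₁/a₂ = 1.5e+10 / 5e+08 = 30.
T₁/T₂ = (30)^(3/2) ≈ 164.3.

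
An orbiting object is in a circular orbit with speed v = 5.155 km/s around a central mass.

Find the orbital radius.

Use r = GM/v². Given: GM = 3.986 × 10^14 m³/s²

Convert to SI: v = 5.155 km/s = 5155 m/s.
For a circular orbit, v² = GM / r, so r = GM / v².
r = 3.986e+14 / (5155)² m ≈ 1.5e+07 m = 15 Mm.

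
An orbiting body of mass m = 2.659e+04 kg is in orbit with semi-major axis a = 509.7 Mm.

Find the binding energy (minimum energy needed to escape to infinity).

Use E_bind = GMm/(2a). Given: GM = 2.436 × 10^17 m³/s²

Convert to SI: a = 509.7 Mm = 5.097e+08 m.
Total orbital energy is E = −GMm/(2a); binding energy is E_bind = −E = GMm/(2a).
E_bind = 2.436e+17 · 2.659e+04 / (2 · 5.097e+08) J ≈ 6.354e+12 J = 6.354 TJ.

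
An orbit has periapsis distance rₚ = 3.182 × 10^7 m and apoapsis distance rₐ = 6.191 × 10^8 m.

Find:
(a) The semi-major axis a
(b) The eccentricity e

(a) a = (rₚ + rₐ) / 2 = (3.182e+07 + 6.191e+08) / 2 ≈ 3.255e+08 m = 3.255 × 10^8 m.
(b) e = (rₐ − rₚ) / (rₐ + rₚ) = (6.191e+08 − 3.182e+07) / (6.191e+08 + 3.182e+07) ≈ 0.9022.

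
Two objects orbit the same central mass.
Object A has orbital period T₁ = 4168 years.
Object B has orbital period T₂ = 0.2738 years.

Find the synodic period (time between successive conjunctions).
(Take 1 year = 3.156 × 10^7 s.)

Convert to SI: T₁ = 4168 years = 1.31542e+11 s; T₂ = 0.2738 years = 8.64113e+06 s.
T_syn = |T₁ · T₂ / (T₁ − T₂)|.
T_syn = |1.31542e+11 · 8.64113e+06 / (1.31542e+11 − 8.64113e+06)| s ≈ 8.642e+06 s = 0.2738 years.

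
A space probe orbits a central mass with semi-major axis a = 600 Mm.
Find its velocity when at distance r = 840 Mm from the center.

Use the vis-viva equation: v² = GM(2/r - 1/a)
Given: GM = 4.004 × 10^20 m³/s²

Convert to SI: a = 600 Mm = 6e+08 m; r = 840 Mm = 8.4e+08 m.
Vis-viva: v = √(GM · (2/r − 1/a)).
2/r − 1/a = 2/8.4e+08 − 1/6e+08 = 7.14286e-10 m⁻¹.
v = √(4.004e+20 · 7.14286e-10) m/s ≈ 5.348e+05 m/s = 534.8 km/s.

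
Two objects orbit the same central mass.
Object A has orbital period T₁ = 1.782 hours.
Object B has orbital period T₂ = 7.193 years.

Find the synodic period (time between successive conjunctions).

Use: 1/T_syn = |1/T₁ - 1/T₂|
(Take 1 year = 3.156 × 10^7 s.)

Convert to SI: T₁ = 1.782 hours = 6415.2 s; T₂ = 7.193 years = 2.27011e+08 s.
T_syn = |T₁ · T₂ / (T₁ − T₂)|.
T_syn = |6415.2 · 2.27011e+08 / (6415.2 − 2.27011e+08)| s ≈ 6415 s = 1.782 hours.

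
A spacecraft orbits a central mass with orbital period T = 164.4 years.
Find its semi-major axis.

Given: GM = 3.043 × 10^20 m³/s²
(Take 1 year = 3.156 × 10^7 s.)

Convert to SI: T = 164.4 years = 5.18846e+09 s.
Invert Kepler's third law: a = (GM · T² / (4π²))^(1/3).
Substituting T = 5.18846e+09 s and GM = 3.043e+20 m³/s²:
a = (3.043e+20 · (5.18846e+09)² / (4π²))^(1/3) m
a ≈ 5.92e+12 m = 5.92 Tm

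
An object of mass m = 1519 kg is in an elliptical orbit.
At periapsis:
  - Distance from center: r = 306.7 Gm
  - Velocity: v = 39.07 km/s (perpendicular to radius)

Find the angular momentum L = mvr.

Convert to SI: r = 306.7 Gm = 3.067e+11 m; v = 39.07 km/s = 39070 m/s.
Since v is perpendicular to r, L = m · v · r.
L = 1519 · 39070 · 3.067e+11 kg·m²/s ≈ 1.82e+19 kg·m²/s.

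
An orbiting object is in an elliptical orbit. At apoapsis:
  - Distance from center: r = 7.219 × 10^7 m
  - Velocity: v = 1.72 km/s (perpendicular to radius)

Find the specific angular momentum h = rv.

Convert to SI: v = 1.72 km/s = 1720 m/s.
With v perpendicular to r, h = r · v.
h = 7.219e+07 · 1720 m²/s ≈ 1.242e+11 m²/s.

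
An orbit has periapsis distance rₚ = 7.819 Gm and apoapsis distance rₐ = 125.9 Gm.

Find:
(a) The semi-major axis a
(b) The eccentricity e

Convert to SI: rₚ = 7.819 Gm = 7.819e+09 m; rₐ = 125.9 Gm = 1.259e+11 m.
(a) a = (rₚ + rₐ) / 2 = (7.819e+09 + 1.259e+11) / 2 ≈ 6.686e+10 m = 66.86 Gm.
(b) e = (rₐ − rₚ) / (rₐ + rₚ) = (1.259e+11 − 7.819e+09) / (1.259e+11 + 7.819e+09) ≈ 0.8831.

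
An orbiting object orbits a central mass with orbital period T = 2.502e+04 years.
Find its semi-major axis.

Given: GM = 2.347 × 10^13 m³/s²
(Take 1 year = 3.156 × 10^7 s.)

Convert to SI: T = 2.502e+04 years = 7.89631e+11 s.
Invert Kepler's third law: a = (GM · T² / (4π²))^(1/3).
Substituting T = 7.89631e+11 s and GM = 2.347e+13 m³/s²:
a = (2.347e+13 · (7.89631e+11)² / (4π²))^(1/3) m
a ≈ 7.183e+11 m = 718.3 Gm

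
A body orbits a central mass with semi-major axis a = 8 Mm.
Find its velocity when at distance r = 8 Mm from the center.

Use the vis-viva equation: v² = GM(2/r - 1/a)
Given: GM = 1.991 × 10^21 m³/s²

Convert to SI: a = 8 Mm = 8e+06 m; r = 8 Mm = 8e+06 m.
Vis-viva: v = √(GM · (2/r − 1/a)).
2/r − 1/a = 2/8e+06 − 1/8e+06 = 1.25e-07 m⁻¹.
v = √(1.991e+21 · 1.25e-07) m/s ≈ 1.578e+07 m/s = 1.578e+04 km/s.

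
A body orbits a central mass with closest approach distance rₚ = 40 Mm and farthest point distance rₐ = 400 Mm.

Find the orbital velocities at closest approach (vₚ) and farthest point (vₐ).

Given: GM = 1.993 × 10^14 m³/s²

Convert to SI: rₚ = 40 Mm = 4e+07 m; rₐ = 400 Mm = 4e+08 m.
Use the vis-viva equation v² = GM(2/r − 1/a) with a = (rₚ + rₐ)/2 = (4e+07 + 4e+08)/2 = 2.2e+08 m.
vₚ = √(GM · (2/rₚ − 1/a)) = √(1.993e+14 · (2/4e+07 − 1/2.2e+08)) m/s ≈ 3010 m/s = 3.01 km/s.
vₐ = √(GM · (2/rₐ − 1/a)) = √(1.993e+14 · (2/4e+08 − 1/2.2e+08)) m/s ≈ 301 m/s = 301 m/s.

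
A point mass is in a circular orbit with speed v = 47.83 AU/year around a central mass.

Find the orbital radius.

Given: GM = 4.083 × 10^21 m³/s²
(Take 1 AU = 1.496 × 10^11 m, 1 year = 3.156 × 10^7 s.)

Convert to SI: v = 47.83 AU/year = 226723 m/s.
For a circular orbit, v² = GM / r, so r = GM / v².
r = 4.083e+21 / (226723)² m ≈ 7.943e+10 m = 0.531 AU.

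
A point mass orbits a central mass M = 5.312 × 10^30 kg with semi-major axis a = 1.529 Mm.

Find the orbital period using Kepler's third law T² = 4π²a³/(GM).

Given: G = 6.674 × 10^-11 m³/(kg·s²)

Convert to SI: a = 1.529 Mm = 1.529e+06 m.
GM = G · M = 6.674e-11 · 5.312e+30 = 3.54523e+20 m³/s².
Kepler's third law: T = 2π √(a³ / GM).
Substituting a = 1.529e+06 m and GM = 3.54523e+20 m³/s²:
T = 2π √((1.529e+06)³ / 3.54523e+20) s
T ≈ 0.6309 s = 0.6309 seconds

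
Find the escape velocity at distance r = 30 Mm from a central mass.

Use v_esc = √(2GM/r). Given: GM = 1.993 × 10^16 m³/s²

Convert to SI: r = 30 Mm = 3e+07 m.
Escape velocity comes from setting total energy to zero: ½v² − GM/r = 0 ⇒ v_esc = √(2GM / r).
v_esc = √(2 · 1.993e+16 / 3e+07) m/s ≈ 3.645e+04 m/s = 36.45 km/s.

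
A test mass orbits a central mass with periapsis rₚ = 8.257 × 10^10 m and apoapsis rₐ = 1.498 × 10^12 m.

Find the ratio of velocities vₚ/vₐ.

Conservation of angular momentum gives rₚvₚ = rₐvₐ, so vₚ/vₐ = rₐ/rₚ.
vₚ/vₐ = 1.498e+12 / 8.257e+10 ≈ 18.14.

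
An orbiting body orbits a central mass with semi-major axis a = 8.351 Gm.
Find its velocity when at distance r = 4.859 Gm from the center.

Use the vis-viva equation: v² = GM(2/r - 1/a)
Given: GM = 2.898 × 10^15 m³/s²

Convert to SI: a = 8.351 Gm = 8.351e+09 m; r = 4.859 Gm = 4.859e+09 m.
Vis-viva: v = √(GM · (2/r − 1/a)).
2/r − 1/a = 2/4.859e+09 − 1/8.351e+09 = 2.91861e-10 m⁻¹.
v = √(2.898e+15 · 2.91861e-10) m/s ≈ 919.7 m/s = 919.7 m/s.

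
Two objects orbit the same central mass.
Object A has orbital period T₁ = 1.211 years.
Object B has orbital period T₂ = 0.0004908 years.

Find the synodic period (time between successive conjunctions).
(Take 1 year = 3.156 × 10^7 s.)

Convert to SI: T₁ = 1.211 years = 3.82192e+07 s; T₂ = 0.0004908 years = 15489.6 s.
T_syn = |T₁ · T₂ / (T₁ − T₂)|.
T_syn = |3.82192e+07 · 15489.6 / (3.82192e+07 − 15489.6)| s ≈ 1.55e+04 s = 0.000491 years.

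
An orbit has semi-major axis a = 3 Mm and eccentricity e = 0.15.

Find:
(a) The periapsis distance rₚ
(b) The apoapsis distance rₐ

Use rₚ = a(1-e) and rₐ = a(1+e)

Convert to SI: a = 3 Mm = 3e+06 m.
(a) rₚ = a(1 − e) = 3e+06 · (1 − 0.15) = 3e+06 · 0.85 ≈ 2.55e+06 m = 2.55 Mm.
(b) rₐ = a(1 + e) = 3e+06 · (1 + 0.15) = 3e+06 · 1.15 ≈ 3.45e+06 m = 3.45 Mm.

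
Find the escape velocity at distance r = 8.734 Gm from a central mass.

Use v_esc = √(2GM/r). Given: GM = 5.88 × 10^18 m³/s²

Convert to SI: r = 8.734 Gm = 8.734e+09 m.
Escape velocity comes from setting total energy to zero: ½v² − GM/r = 0 ⇒ v_esc = √(2GM / r).
v_esc = √(2 · 5.88e+18 / 8.734e+09) m/s ≈ 3.669e+04 m/s = 36.69 km/s.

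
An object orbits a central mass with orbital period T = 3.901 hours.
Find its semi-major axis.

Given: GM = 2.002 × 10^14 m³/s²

Convert to SI: T = 3.901 hours = 14043.6 s.
Invert Kepler's third law: a = (GM · T² / (4π²))^(1/3).
Substituting T = 14043.6 s and GM = 2.002e+14 m³/s²:
a = (2.002e+14 · (14043.6)² / (4π²))^(1/3) m
a ≈ 1e+07 m = 10 Mm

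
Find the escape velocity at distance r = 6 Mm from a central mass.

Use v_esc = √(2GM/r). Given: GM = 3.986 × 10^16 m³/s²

Convert to SI: r = 6 Mm = 6e+06 m.
Escape velocity comes from setting total energy to zero: ½v² − GM/r = 0 ⇒ v_esc = √(2GM / r).
v_esc = √(2 · 3.986e+16 / 6e+06) m/s ≈ 1.153e+05 m/s = 115.3 km/s.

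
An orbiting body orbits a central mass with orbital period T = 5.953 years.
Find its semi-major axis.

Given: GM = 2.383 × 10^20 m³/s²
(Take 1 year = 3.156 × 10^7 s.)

Convert to SI: T = 5.953 years = 1.87877e+08 s.
Invert Kepler's third law: a = (GM · T² / (4π²))^(1/3).
Substituting T = 1.87877e+08 s and GM = 2.383e+20 m³/s²:
a = (2.383e+20 · (1.87877e+08)² / (4π²))^(1/3) m
a ≈ 5.973e+11 m = 5.973 × 10^11 m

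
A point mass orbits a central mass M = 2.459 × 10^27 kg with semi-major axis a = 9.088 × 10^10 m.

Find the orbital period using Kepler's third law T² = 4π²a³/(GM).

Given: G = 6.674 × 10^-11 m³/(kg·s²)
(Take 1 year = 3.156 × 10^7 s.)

GM = G · M = 6.674e-11 · 2.459e+27 = 1.64114e+17 m³/s².
Kepler's third law: T = 2π √(a³ / GM).
Substituting a = 9.088e+10 m and GM = 1.64114e+17 m³/s²:
T = 2π √((9.088e+10)³ / 1.64114e+17) s
T ≈ 4.249e+08 s = 13.46 years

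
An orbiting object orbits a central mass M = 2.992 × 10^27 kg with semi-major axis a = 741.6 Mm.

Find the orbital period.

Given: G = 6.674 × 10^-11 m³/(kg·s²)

Convert to SI: a = 741.6 Mm = 7.416e+08 m.
GM = G · M = 6.674e-11 · 2.992e+27 = 1.99686e+17 m³/s².
Kepler's third law: T = 2π √(a³ / GM).
Substituting a = 7.416e+08 m and GM = 1.99686e+17 m³/s²:
T = 2π √((7.416e+08)³ / 1.99686e+17) s
T ≈ 2.84e+05 s = 3.287 days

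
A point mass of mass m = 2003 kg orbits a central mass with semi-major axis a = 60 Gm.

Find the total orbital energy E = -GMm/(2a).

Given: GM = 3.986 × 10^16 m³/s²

Convert to SI: a = 60 Gm = 6e+10 m.
E = −GMm / (2a).
E = −3.986e+16 · 2003 / (2 · 6e+10) J ≈ -6.653e+08 J = -665.3 MJ.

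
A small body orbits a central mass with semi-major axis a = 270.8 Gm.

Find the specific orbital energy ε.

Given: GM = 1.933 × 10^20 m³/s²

Convert to SI: a = 270.8 Gm = 2.708e+11 m.
ε = −GM / (2a).
ε = −1.933e+20 / (2 · 2.708e+11) J/kg ≈ -3.569e+08 J/kg = -356.9 MJ/kg.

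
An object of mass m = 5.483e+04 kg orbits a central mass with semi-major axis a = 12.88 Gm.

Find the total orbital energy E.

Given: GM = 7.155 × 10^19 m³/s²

Convert to SI: a = 12.88 Gm = 1.288e+10 m.
E = −GMm / (2a).
E = −7.155e+19 · 5.483e+04 / (2 · 1.288e+10) J ≈ -1.523e+14 J = -152.3 TJ.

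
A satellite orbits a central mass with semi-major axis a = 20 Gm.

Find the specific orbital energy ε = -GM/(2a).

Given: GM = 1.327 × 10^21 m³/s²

Convert to SI: a = 20 Gm = 2e+10 m.
ε = −GM / (2a).
ε = −1.327e+21 / (2 · 2e+10) J/kg ≈ -3.318e+10 J/kg = -33.17 GJ/kg.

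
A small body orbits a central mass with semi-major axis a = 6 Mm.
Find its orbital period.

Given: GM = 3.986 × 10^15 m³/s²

Convert to SI: a = 6 Mm = 6e+06 m.
Kepler's third law: T = 2π √(a³ / GM).
Substituting a = 6e+06 m and GM = 3.986e+15 m³/s²:
T = 2π √((6e+06)³ / 3.986e+15) s
T ≈ 1463 s = 24.38 minutes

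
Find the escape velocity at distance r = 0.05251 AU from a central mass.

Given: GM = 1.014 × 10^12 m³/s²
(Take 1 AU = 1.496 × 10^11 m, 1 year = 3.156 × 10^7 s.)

Convert to SI: r = 0.05251 AU = 7.8555e+09 m.
Escape velocity comes from setting total energy to zero: ½v² − GM/r = 0 ⇒ v_esc = √(2GM / r).
v_esc = √(2 · 1.014e+12 / 7.8555e+09) m/s ≈ 16.07 m/s = 0.00339 AU/year.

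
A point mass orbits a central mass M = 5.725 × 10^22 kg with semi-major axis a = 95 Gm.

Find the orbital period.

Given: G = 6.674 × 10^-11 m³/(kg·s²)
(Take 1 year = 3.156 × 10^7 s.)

Convert to SI: a = 95 Gm = 9.5e+10 m.
GM = G · M = 6.674e-11 · 5.725e+22 = 3.82086e+12 m³/s².
Kepler's third law: T = 2π √(a³ / GM).
Substituting a = 9.5e+10 m and GM = 3.82086e+12 m³/s²:
T = 2π √((9.5e+10)³ / 3.82086e+12) s
T ≈ 9.412e+10 s = 2982 years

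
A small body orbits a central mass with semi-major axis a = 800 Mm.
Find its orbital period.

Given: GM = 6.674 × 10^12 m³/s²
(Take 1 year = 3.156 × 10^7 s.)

Convert to SI: a = 800 Mm = 8e+08 m.
Kepler's third law: T = 2π √(a³ / GM).
Substituting a = 8e+08 m and GM = 6.674e+12 m³/s²:
T = 2π √((8e+08)³ / 6.674e+12) s
T ≈ 5.503e+07 s = 1.744 years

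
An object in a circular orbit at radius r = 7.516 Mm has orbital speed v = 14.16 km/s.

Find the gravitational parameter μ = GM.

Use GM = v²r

Convert to SI: r = 7.516 Mm = 7.516e+06 m; v = 14.16 km/s = 14160 m/s.
For a circular orbit v² = GM/r, so GM = v² · r.
GM = (14160)² · 7.516e+06 m³/s² ≈ 1.507e+15 m³/s² = 1.507 × 10^15 m³/s².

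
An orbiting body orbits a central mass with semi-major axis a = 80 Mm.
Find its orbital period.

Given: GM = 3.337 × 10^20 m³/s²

Convert to SI: a = 80 Mm = 8e+07 m.
Kepler's third law: T = 2π √(a³ / GM).
Substituting a = 8e+07 m and GM = 3.337e+20 m³/s²:
T = 2π √((8e+07)³ / 3.337e+20) s
T ≈ 246.1 s = 4.102 minutes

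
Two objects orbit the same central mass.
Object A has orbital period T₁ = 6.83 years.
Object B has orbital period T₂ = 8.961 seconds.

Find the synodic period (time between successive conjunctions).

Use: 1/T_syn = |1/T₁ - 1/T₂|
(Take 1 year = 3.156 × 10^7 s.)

Convert to SI: T₁ = 6.83 years = 2.15555e+08 s.
T_syn = |T₁ · T₂ / (T₁ − T₂)|.
T_syn = |2.15555e+08 · 8.961 / (2.15555e+08 − 8.961)| s ≈ 8.961 s = 8.961 seconds.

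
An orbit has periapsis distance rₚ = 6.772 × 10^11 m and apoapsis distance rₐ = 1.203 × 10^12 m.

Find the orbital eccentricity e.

e = (rₐ − rₚ) / (rₐ + rₚ).
e = (1.203e+12 − 6.772e+11) / (1.203e+12 + 6.772e+11) = 5.258e+11 / 1.8802e+12 ≈ 0.2797.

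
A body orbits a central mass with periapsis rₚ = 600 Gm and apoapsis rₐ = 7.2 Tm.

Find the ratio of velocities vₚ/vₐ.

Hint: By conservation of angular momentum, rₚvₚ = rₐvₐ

Convert to SI: rₚ = 600 Gm = 6e+11 m; rₐ = 7.2 Tm = 7.2e+12 m.
Conservation of angular momentum gives rₚvₚ = rₐvₐ, so vₚ/vₐ = rₐ/rₚ.
vₚ/vₐ = 7.2e+12 / 6e+11 ≈ 12.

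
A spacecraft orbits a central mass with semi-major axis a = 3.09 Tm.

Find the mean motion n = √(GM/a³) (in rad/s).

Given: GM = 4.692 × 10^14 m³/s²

Convert to SI: a = 3.09 Tm = 3.09e+12 m.
n = √(GM / a³).
n = √(4.692e+14 / (3.09e+12)³) rad/s ≈ 3.988e-12 rad/s.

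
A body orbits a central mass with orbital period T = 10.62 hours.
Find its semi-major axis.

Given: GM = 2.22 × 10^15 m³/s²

Convert to SI: T = 10.62 hours = 38232 s.
Invert Kepler's third law: a = (GM · T² / (4π²))^(1/3).
Substituting T = 38232 s and GM = 2.22e+15 m³/s²:
a = (2.22e+15 · (38232)² / (4π²))^(1/3) m
a ≈ 4.348e+07 m = 43.48 Mm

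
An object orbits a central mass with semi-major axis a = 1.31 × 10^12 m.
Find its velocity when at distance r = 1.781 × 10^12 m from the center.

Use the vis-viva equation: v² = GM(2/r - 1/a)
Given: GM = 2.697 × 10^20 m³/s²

Vis-viva: v = √(GM · (2/r − 1/a)).
2/r − 1/a = 2/1.781e+12 − 1/1.31e+12 = 3.59606e-13 m⁻¹.
v = √(2.697e+20 · 3.59606e-13) m/s ≈ 9848 m/s = 9.848 km/s.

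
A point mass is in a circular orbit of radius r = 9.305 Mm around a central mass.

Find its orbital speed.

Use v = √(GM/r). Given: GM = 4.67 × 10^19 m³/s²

Convert to SI: r = 9.305 Mm = 9.305e+06 m.
For a circular orbit, gravity supplies the centripetal force, so v = √(GM / r).
v = √(4.67e+19 / 9.305e+06) m/s ≈ 2.24e+06 m/s = 2240 km/s.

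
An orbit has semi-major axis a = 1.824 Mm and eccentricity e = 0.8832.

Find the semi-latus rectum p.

Convert to SI: a = 1.824 Mm = 1.824e+06 m.
p = a (1 − e²).
p = 1.824e+06 · (1 − (0.8832)²) = 1.824e+06 · 0.219958 ≈ 4.012e+05 m = 401.2 km.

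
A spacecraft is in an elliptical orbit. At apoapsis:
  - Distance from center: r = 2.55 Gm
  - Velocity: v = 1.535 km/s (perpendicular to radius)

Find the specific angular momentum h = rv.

Convert to SI: r = 2.55 Gm = 2.55e+09 m; v = 1.535 km/s = 1535 m/s.
With v perpendicular to r, h = r · v.
h = 2.55e+09 · 1535 m²/s ≈ 3.914e+12 m²/s.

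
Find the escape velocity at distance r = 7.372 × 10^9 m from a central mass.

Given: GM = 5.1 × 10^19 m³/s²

Escape velocity comes from setting total energy to zero: ½v² − GM/r = 0 ⇒ v_esc = √(2GM / r).
v_esc = √(2 · 5.1e+19 / 7.372e+09) m/s ≈ 1.176e+05 m/s = 117.6 km/s.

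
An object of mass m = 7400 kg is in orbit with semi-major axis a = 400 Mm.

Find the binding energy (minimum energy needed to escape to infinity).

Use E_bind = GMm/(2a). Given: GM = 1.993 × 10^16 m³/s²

Convert to SI: a = 400 Mm = 4e+08 m.
Total orbital energy is E = −GMm/(2a); binding energy is E_bind = −E = GMm/(2a).
E_bind = 1.993e+16 · 7400 / (2 · 4e+08) J ≈ 1.844e+11 J = 184.4 GJ.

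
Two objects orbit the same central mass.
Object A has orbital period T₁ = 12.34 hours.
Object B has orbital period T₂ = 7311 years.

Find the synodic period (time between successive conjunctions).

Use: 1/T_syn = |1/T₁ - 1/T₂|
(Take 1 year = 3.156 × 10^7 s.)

Convert to SI: T₁ = 12.34 hours = 44424 s; T₂ = 7311 years = 2.30735e+11 s.
T_syn = |T₁ · T₂ / (T₁ − T₂)|.
T_syn = |44424 · 2.30735e+11 / (44424 − 2.30735e+11)| s ≈ 4.442e+04 s = 12.34 hours.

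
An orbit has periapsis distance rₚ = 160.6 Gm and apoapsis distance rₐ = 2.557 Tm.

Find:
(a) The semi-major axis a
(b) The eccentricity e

Convert to SI: rₚ = 160.6 Gm = 1.606e+11 m; rₐ = 2.557 Tm = 2.557e+12 m.
(a) a = (rₚ + rₐ) / 2 = (1.606e+11 + 2.557e+12) / 2 ≈ 1.359e+12 m = 1.359 Tm.
(b) e = (rₐ − rₚ) / (rₐ + rₚ) = (2.557e+12 − 1.606e+11) / (2.557e+12 + 1.606e+11) ≈ 0.8818.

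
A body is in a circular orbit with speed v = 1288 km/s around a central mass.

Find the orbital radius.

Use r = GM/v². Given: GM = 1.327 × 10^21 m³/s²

Convert to SI: v = 1288 km/s = 1.288e+06 m/s.
For a circular orbit, v² = GM / r, so r = GM / v².
r = 1.327e+21 / (1.288e+06)² m ≈ 7.999e+08 m = 799.9 Mm.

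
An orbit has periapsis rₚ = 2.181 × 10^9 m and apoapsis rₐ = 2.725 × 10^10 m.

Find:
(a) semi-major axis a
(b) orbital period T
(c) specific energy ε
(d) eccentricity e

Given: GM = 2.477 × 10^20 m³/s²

(a) a = (rₚ + rₐ)/2 = (2.181e+09 + 2.725e+10)/2 ≈ 1.472e+10 m
(b) With a = (rₚ + rₐ)/2 = 1.47155e+10 m, T = 2π √(a³/GM) = 2π √((1.47155e+10)³/2.477e+20) s ≈ 7.127e+05 s
(c) With a = (rₚ + rₐ)/2 = 1.47155e+10 m, ε = −GM/(2a) = −2.477e+20/(2 · 1.47155e+10) J/kg ≈ -8.416e+09 J/kg
(d) e = (rₐ − rₚ)/(rₐ + rₚ) = (2.725e+10 − 2.181e+09)/(2.725e+10 + 2.181e+09) ≈ 0.8518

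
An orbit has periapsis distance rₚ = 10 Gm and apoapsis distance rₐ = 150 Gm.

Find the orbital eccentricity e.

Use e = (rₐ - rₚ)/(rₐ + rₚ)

Convert to SI: rₚ = 10 Gm = 1e+10 m; rₐ = 150 Gm = 1.5e+11 m.
e = (rₐ − rₚ) / (rₐ + rₚ).
e = (1.5e+11 − 1e+10) / (1.5e+11 + 1e+10) = 1.4e+11 / 1.6e+11 ≈ 0.875.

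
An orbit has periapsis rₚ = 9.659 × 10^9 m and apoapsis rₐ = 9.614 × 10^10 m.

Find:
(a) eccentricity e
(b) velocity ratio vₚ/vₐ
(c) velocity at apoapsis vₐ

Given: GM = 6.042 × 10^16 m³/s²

(a) e = (rₐ − rₚ)/(rₐ + rₚ) = (9.614e+10 − 9.659e+09)/(9.614e+10 + 9.659e+09) ≈ 0.8174
(b) Conservation of angular momentum (rₚvₚ = rₐvₐ) gives vₚ/vₐ = rₐ/rₚ = 9.614e+10/9.659e+09 ≈ 9.953
(c) With a = (rₚ + rₐ)/2 = 5.28995e+10 m, vₐ = √(GM (2/rₐ − 1/a)) = √(6.042e+16 · (2/9.614e+10 − 1/5.28995e+10)) m/s ≈ 338.7 m/s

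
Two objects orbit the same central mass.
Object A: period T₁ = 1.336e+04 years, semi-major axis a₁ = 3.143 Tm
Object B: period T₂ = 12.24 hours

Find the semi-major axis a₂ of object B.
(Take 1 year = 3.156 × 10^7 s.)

Convert to SI: T₁ = 1.336e+04 years = 4.21642e+11 s; a₁ = 3.143 Tm = 3.143e+12 m; T₂ = 12.24 hours = 44064 s.
Kepler's third law: (T₁/T₂)² = (a₁/a₂)³ ⇒ a₂ = a₁ · (T₂/T₁)^(2/3).
T₂/T₁ = 44064 / 4.21642e+11 = 1.04506e-07.
a₂ = 3.143e+12 · (1.04506e-07)^(2/3) m ≈ 6.973e+07 m = 69.73 Mm.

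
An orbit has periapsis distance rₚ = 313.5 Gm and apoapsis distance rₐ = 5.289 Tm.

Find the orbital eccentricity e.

Convert to SI: rₚ = 313.5 Gm = 3.135e+11 m; rₐ = 5.289 Tm = 5.289e+12 m.
e = (rₐ − rₚ) / (rₐ + rₚ).
e = (5.289e+12 − 3.135e+11) / (5.289e+12 + 3.135e+11) = 4.9755e+12 / 5.6025e+12 ≈ 0.8881.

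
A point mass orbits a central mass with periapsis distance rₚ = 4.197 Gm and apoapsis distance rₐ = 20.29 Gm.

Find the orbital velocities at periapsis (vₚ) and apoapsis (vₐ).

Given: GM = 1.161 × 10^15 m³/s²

Convert to SI: rₚ = 4.197 Gm = 4.197e+09 m; rₐ = 20.29 Gm = 2.029e+10 m.
Use the vis-viva equation v² = GM(2/r − 1/a) with a = (rₚ + rₐ)/2 = (4.197e+09 + 2.029e+10)/2 = 1.22435e+10 m.
vₚ = √(GM · (2/rₚ − 1/a)) = √(1.161e+15 · (2/4.197e+09 − 1/1.22435e+10)) m/s ≈ 677.1 m/s = 677.1 m/s.
vₐ = √(GM · (2/rₐ − 1/a)) = √(1.161e+15 · (2/2.029e+10 − 1/1.22435e+10)) m/s ≈ 140.1 m/s = 140.1 m/s.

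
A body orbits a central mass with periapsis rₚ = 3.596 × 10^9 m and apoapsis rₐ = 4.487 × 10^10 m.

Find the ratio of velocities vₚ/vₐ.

Conservation of angular momentum gives rₚvₚ = rₐvₐ, so vₚ/vₐ = rₐ/rₚ.
vₚ/vₐ = 4.487e+10 / 3.596e+09 ≈ 12.48.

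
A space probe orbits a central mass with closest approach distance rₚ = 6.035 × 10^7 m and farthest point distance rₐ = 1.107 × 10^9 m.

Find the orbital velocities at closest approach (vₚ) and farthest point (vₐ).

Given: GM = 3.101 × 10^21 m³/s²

Use the vis-viva equation v² = GM(2/r − 1/a) with a = (rₚ + rₐ)/2 = (6.035e+07 + 1.107e+09)/2 = 5.83675e+08 m.
vₚ = √(GM · (2/rₚ − 1/a)) = √(3.101e+21 · (2/6.035e+07 − 1/5.83675e+08)) m/s ≈ 9.872e+06 m/s = 9872 km/s.
vₐ = √(GM · (2/rₐ − 1/a)) = √(3.101e+21 · (2/1.107e+09 − 1/5.83675e+08)) m/s ≈ 5.382e+05 m/s = 538.2 km/s.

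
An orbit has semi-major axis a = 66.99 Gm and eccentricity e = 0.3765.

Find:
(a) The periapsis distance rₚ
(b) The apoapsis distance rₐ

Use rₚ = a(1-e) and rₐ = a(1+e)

Convert to SI: a = 66.99 Gm = 6.699e+10 m.
(a) rₚ = a(1 − e) = 6.699e+10 · (1 − 0.3765) = 6.699e+10 · 0.6235 ≈ 4.177e+10 m = 41.77 Gm.
(b) rₐ = a(1 + e) = 6.699e+10 · (1 + 0.3765) = 6.699e+10 · 1.3765 ≈ 9.221e+10 m = 92.21 Gm.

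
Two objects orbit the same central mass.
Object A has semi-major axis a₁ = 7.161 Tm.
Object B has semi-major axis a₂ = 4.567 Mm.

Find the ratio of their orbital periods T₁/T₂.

Convert to SI: a₁ = 7.161 Tm = 7.161e+12 m; a₂ = 4.567 Mm = 4.567e+06 m.
From Kepler's third law, (T₁/T₂)² = (a₁/a₂)³, so T₁/T₂ = (a₁/a₂)^(3/2).
a₁/a₂ = 7.161e+12 / 4.567e+06 = 1.56799e+06.
T₁/T₂ = (1.56799e+06)^(3/2) ≈ 1.963e+09.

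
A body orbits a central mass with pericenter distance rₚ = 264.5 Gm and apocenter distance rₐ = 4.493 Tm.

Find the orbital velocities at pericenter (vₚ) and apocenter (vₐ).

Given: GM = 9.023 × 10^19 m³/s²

Convert to SI: rₚ = 264.5 Gm = 2.645e+11 m; rₐ = 4.493 Tm = 4.493e+12 m.
Use the vis-viva equation v² = GM(2/r − 1/a) with a = (rₚ + rₐ)/2 = (2.645e+11 + 4.493e+12)/2 = 2.37875e+12 m.
vₚ = √(GM · (2/rₚ − 1/a)) = √(9.023e+19 · (2/2.645e+11 − 1/2.37875e+12)) m/s ≈ 2.538e+04 m/s = 25.38 km/s.
vₐ = √(GM · (2/rₐ − 1/a)) = √(9.023e+19 · (2/4.493e+12 − 1/2.37875e+12)) m/s ≈ 1494 m/s = 1.494 km/s.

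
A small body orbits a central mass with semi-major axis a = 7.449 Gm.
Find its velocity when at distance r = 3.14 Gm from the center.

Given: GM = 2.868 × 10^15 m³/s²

Convert to SI: a = 7.449 Gm = 7.449e+09 m; r = 3.14 Gm = 3.14e+09 m.
Vis-viva: v = √(GM · (2/r − 1/a)).
2/r − 1/a = 2/3.14e+09 − 1/7.449e+09 = 5.02696e-10 m⁻¹.
v = √(2.868e+15 · 5.02696e-10) m/s ≈ 1201 m/s = 1.201 km/s.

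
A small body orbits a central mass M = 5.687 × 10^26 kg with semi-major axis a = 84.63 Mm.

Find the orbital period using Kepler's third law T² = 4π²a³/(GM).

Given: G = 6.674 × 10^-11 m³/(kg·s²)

Convert to SI: a = 84.63 Mm = 8.463e+07 m.
GM = G · M = 6.674e-11 · 5.687e+26 = 3.7955e+16 m³/s².
Kepler's third law: T = 2π √(a³ / GM).
Substituting a = 8.463e+07 m and GM = 3.7955e+16 m³/s²:
T = 2π √((8.463e+07)³ / 3.7955e+16) s
T ≈ 2.511e+04 s = 6.975 hours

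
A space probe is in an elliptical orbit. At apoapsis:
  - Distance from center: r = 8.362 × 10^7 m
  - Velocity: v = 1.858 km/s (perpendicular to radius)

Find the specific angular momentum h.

Convert to SI: v = 1.858 km/s = 1858 m/s.
With v perpendicular to r, h = r · v.
h = 8.362e+07 · 1858 m²/s ≈ 1.554e+11 m²/s.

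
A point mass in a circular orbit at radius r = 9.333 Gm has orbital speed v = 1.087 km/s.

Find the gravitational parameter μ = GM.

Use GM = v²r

Convert to SI: r = 9.333 Gm = 9.333e+09 m; v = 1.087 km/s = 1087 m/s.
For a circular orbit v² = GM/r, so GM = v² · r.
GM = (1087)² · 9.333e+09 m³/s² ≈ 1.103e+16 m³/s² = 1.103 × 10^16 m³/s².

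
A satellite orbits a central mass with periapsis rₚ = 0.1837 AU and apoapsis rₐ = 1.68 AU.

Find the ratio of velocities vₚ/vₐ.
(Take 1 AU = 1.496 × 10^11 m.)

Convert to SI: rₚ = 0.1837 AU = 2.74815e+10 m; rₐ = 1.68 AU = 2.51328e+11 m.
Conservation of angular momentum gives rₚvₚ = rₐvₐ, so vₚ/vₐ = rₐ/rₚ.
vₚ/vₐ = 2.51328e+11 / 2.74815e+10 ≈ 9.145.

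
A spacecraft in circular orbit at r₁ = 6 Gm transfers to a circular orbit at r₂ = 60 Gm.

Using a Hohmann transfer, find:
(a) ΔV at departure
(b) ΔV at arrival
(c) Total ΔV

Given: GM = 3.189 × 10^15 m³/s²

Convert to SI: r₁ = 6 Gm = 6e+09 m; r₂ = 60 Gm = 6e+10 m.
Transfer semi-major axis: a_t = (r₁ + r₂)/2 = (6e+09 + 6e+10)/2 = 3.3e+10 m.
Circular speeds: v₁ = √(GM/r₁) = 729.04 m/s, v₂ = √(GM/r₂) = 230.543 m/s.
Transfer speeds (vis-viva v² = GM(2/r − 1/a_t)): v₁ᵗ = 983.038 m/s, v₂ᵗ = 98.3038 m/s.
(a) ΔV₁ = |v₁ᵗ − v₁| ≈ 254 m/s = 254 m/s.
(b) ΔV₂ = |v₂ − v₂ᵗ| ≈ 132.2 m/s = 132.2 m/s.
(c) ΔV_total = ΔV₁ + ΔV₂ ≈ 386.2 m/s = 386.2 m/s.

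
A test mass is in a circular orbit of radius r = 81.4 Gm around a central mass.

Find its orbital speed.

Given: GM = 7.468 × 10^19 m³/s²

Convert to SI: r = 81.4 Gm = 8.14e+10 m.
For a circular orbit, gravity supplies the centripetal force, so v = √(GM / r).
v = √(7.468e+19 / 8.14e+10) m/s ≈ 3.029e+04 m/s = 30.29 km/s.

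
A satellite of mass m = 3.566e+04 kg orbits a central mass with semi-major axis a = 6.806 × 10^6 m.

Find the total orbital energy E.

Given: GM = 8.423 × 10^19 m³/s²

E = −GMm / (2a).
E = −8.423e+19 · 3.566e+04 / (2 · 6.806e+06) J ≈ -2.207e+17 J = -220.7 PJ.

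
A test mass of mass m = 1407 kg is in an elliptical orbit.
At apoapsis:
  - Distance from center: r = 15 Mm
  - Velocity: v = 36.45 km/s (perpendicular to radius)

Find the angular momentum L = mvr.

Convert to SI: r = 15 Mm = 1.5e+07 m; v = 36.45 km/s = 36450 m/s.
Since v is perpendicular to r, L = m · v · r.
L = 1407 · 36450 · 1.5e+07 kg·m²/s ≈ 7.693e+14 kg·m²/s.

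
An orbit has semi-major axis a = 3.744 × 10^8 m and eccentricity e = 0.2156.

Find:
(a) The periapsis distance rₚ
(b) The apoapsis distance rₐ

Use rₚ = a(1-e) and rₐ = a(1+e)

(a) rₚ = a(1 − e) = 3.744e+08 · (1 − 0.2156) = 3.744e+08 · 0.7844 ≈ 2.937e+08 m = 2.937 × 10^8 m.
(b) rₐ = a(1 + e) = 3.744e+08 · (1 + 0.2156) = 3.744e+08 · 1.2156 ≈ 4.551e+08 m = 4.551 × 10^8 m.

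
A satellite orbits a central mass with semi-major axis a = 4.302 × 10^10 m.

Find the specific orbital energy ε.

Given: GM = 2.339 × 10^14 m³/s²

ε = −GM / (2a).
ε = −2.339e+14 / (2 · 4.302e+10) J/kg ≈ -2719 J/kg = -2.719 kJ/kg.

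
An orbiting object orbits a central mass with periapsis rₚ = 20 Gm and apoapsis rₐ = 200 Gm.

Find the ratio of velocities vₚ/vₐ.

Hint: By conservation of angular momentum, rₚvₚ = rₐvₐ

Convert to SI: rₚ = 20 Gm = 2e+10 m; rₐ = 200 Gm = 2e+11 m.
Conservation of angular momentum gives rₚvₚ = rₐvₐ, so vₚ/vₐ = rₐ/rₚ.
vₚ/vₐ = 2e+11 / 2e+10 ≈ 10.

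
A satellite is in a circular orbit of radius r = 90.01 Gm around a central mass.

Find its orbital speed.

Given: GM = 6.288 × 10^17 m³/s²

Convert to SI: r = 90.01 Gm = 9.001e+10 m.
For a circular orbit, gravity supplies the centripetal force, so v = √(GM / r).
v = √(6.288e+17 / 9.001e+10) m/s ≈ 2643 m/s = 2.643 km/s.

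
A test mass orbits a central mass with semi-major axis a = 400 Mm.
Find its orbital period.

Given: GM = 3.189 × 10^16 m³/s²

Convert to SI: a = 400 Mm = 4e+08 m.
Kepler's third law: T = 2π √(a³ / GM).
Substituting a = 4e+08 m and GM = 3.189e+16 m³/s²:
T = 2π √((4e+08)³ / 3.189e+16) s
T ≈ 2.815e+05 s = 3.258 days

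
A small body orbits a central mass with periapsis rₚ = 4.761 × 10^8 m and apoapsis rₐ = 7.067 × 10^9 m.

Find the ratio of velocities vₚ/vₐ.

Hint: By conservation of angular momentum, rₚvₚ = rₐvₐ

Conservation of angular momentum gives rₚvₚ = rₐvₐ, so vₚ/vₐ = rₐ/rₚ.
vₚ/vₐ = 7.067e+09 / 4.761e+08 ≈ 14.84.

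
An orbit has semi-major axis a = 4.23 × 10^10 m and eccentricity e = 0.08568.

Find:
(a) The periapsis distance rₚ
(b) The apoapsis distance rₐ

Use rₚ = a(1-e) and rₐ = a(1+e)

(a) rₚ = a(1 − e) = 4.23e+10 · (1 − 0.08568) = 4.23e+10 · 0.91432 ≈ 3.868e+10 m = 3.868 × 10^10 m.
(b) rₐ = a(1 + e) = 4.23e+10 · (1 + 0.08568) = 4.23e+10 · 1.08568 ≈ 4.592e+10 m = 4.592 × 10^10 m.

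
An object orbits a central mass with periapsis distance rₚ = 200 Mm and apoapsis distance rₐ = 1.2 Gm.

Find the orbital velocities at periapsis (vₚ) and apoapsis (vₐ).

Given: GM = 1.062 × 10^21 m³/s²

Convert to SI: rₚ = 200 Mm = 2e+08 m; rₐ = 1.2 Gm = 1.2e+09 m.
Use the vis-viva equation v² = GM(2/r − 1/a) with a = (rₚ + rₐ)/2 = (2e+08 + 1.2e+09)/2 = 7e+08 m.
vₚ = √(GM · (2/rₚ − 1/a)) = √(1.062e+21 · (2/2e+08 − 1/7e+08)) m/s ≈ 3.017e+06 m/s = 3017 km/s.
vₐ = √(GM · (2/rₐ − 1/a)) = √(1.062e+21 · (2/1.2e+09 − 1/7e+08)) m/s ≈ 5.028e+05 m/s = 502.8 km/s.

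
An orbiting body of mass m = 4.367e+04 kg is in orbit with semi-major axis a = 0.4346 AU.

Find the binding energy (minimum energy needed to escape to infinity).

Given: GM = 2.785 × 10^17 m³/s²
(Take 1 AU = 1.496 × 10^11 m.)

Convert to SI: a = 0.4346 AU = 6.50162e+10 m.
Total orbital energy is E = −GMm/(2a); binding energy is E_bind = −E = GMm/(2a).
E_bind = 2.785e+17 · 4.367e+04 / (2 · 6.50162e+10) J ≈ 9.353e+10 J = 93.53 GJ.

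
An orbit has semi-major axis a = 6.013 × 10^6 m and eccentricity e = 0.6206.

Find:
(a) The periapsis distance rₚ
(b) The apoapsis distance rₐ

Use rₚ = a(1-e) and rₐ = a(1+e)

(a) rₚ = a(1 − e) = 6.013e+06 · (1 − 0.6206) = 6.013e+06 · 0.3794 ≈ 2.281e+06 m = 2.281 × 10^6 m.
(b) rₐ = a(1 + e) = 6.013e+06 · (1 + 0.6206) = 6.013e+06 · 1.6206 ≈ 9.745e+06 m = 9.745 × 10^6 m.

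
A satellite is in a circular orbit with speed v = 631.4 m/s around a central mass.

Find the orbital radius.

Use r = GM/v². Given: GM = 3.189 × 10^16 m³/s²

For a circular orbit, v² = GM / r, so r = GM / v².
r = 3.189e+16 / (631.4)² m ≈ 7.999e+10 m = 79.99 Gm.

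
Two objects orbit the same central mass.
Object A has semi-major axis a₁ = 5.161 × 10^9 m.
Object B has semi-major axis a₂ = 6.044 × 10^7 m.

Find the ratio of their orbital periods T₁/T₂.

From Kepler's third law, (T₁/T₂)² = (a₁/a₂)³, so T₁/T₂ = (a₁/a₂)^(3/2).
a₁/a₂ = 5.161e+09 / 6.044e+07 = 85.3905.
T₁/T₂ = (85.3905)^(3/2) ≈ 789.1.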